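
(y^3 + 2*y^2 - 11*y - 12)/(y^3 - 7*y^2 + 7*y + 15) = (y + 4)/(y - 5)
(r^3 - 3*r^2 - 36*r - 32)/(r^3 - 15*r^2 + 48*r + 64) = (r + 4)/(r - 8)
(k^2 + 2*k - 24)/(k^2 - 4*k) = (k + 6)/k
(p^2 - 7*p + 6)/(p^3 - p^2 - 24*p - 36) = (p - 1)/(p^2 + 5*p + 6)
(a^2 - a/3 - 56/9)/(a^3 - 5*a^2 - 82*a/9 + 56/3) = (3*a - 8)/(3*a^2 - 22*a + 24)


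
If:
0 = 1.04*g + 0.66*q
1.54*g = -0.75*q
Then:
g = 0.00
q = 0.00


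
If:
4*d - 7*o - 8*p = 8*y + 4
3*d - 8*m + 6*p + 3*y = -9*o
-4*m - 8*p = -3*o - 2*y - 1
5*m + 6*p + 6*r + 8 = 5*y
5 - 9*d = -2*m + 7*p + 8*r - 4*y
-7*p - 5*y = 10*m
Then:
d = 20380/21213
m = -15775/28284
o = -25904/21213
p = 785/4714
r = -5653/18856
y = 6239/7071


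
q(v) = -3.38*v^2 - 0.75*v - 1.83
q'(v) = -6.76*v - 0.75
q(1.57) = -11.34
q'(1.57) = -11.36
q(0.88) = -5.11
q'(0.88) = -6.70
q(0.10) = -1.94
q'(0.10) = -1.43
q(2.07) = -17.87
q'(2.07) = -14.74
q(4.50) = -73.65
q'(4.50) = -31.17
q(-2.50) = -21.08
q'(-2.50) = 16.15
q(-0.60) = -2.60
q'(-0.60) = 3.31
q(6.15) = -134.28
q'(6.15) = -42.32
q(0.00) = -1.83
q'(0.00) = -0.75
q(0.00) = -1.83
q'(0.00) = -0.75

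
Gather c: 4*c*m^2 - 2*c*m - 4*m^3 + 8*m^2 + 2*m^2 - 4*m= c*(4*m^2 - 2*m) - 4*m^3 + 10*m^2 - 4*m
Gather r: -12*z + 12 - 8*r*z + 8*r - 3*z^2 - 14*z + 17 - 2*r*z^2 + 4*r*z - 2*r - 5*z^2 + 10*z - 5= r*(-2*z^2 - 4*z + 6) - 8*z^2 - 16*z + 24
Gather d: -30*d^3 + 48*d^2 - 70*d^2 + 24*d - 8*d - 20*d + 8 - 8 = -30*d^3 - 22*d^2 - 4*d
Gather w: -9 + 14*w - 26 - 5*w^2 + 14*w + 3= -5*w^2 + 28*w - 32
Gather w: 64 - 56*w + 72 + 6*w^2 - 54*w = 6*w^2 - 110*w + 136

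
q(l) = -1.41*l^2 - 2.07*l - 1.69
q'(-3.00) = 6.39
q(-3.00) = -8.17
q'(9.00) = -27.45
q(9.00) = -134.53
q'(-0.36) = -1.05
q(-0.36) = -1.13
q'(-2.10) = 3.85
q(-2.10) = -3.56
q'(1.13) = -5.26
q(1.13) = -5.83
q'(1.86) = -7.32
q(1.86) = -10.42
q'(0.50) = -3.48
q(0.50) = -3.08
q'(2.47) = -9.04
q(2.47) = -15.41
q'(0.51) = -3.51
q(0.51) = -3.11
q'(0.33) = -3.00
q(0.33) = -2.53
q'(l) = -2.82*l - 2.07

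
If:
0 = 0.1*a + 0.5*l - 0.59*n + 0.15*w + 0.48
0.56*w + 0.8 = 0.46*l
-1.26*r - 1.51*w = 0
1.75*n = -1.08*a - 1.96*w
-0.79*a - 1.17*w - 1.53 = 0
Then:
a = -1.02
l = 0.99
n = 1.32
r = 0.74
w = -0.62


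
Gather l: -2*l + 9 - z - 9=-2*l - z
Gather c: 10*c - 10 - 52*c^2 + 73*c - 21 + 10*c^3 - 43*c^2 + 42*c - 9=10*c^3 - 95*c^2 + 125*c - 40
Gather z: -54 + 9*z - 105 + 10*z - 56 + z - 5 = 20*z - 220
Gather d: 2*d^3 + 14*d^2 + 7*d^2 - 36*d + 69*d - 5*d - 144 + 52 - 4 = 2*d^3 + 21*d^2 + 28*d - 96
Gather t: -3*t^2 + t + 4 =-3*t^2 + t + 4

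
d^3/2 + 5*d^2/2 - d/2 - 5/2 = (d/2 + 1/2)*(d - 1)*(d + 5)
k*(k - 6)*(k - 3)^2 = k^4 - 12*k^3 + 45*k^2 - 54*k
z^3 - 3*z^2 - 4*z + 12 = (z - 3)*(z - 2)*(z + 2)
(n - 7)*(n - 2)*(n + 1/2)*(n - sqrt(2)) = n^4 - 17*n^3/2 - sqrt(2)*n^3 + 19*n^2/2 + 17*sqrt(2)*n^2/2 - 19*sqrt(2)*n/2 + 7*n - 7*sqrt(2)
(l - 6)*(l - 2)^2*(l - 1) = l^4 - 11*l^3 + 38*l^2 - 52*l + 24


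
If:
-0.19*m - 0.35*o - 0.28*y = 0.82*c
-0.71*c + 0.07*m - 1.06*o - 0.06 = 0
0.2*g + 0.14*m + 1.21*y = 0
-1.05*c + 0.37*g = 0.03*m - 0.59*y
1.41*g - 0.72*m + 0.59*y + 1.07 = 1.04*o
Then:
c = -0.16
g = -0.43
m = 0.52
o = 0.09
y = 0.01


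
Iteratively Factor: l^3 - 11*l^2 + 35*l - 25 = (l - 1)*(l^2 - 10*l + 25) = (l - 5)*(l - 1)*(l - 5)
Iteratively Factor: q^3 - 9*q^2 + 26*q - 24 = (q - 3)*(q^2 - 6*q + 8) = (q - 3)*(q - 2)*(q - 4)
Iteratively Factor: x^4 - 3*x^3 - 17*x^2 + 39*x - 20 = (x - 1)*(x^3 - 2*x^2 - 19*x + 20) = (x - 1)^2*(x^2 - x - 20) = (x - 5)*(x - 1)^2*(x + 4)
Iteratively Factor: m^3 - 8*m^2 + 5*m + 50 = (m - 5)*(m^2 - 3*m - 10) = (m - 5)^2*(m + 2)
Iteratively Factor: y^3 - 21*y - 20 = (y - 5)*(y^2 + 5*y + 4) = (y - 5)*(y + 4)*(y + 1)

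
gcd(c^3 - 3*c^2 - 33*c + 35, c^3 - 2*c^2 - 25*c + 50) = c + 5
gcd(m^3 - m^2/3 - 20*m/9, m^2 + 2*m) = m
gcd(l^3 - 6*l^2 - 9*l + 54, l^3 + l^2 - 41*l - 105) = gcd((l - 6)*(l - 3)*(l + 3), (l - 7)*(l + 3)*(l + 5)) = l + 3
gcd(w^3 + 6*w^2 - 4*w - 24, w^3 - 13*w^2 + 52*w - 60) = w - 2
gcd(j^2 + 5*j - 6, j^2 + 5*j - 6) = j^2 + 5*j - 6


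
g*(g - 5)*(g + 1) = g^3 - 4*g^2 - 5*g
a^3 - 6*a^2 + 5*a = a*(a - 5)*(a - 1)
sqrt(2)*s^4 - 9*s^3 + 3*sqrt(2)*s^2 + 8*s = s*(s - 4*sqrt(2))*(s - sqrt(2))*(sqrt(2)*s + 1)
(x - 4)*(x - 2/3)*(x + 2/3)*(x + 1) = x^4 - 3*x^3 - 40*x^2/9 + 4*x/3 + 16/9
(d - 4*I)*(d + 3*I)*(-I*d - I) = -I*d^3 - d^2 - I*d^2 - d - 12*I*d - 12*I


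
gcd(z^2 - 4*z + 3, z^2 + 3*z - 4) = z - 1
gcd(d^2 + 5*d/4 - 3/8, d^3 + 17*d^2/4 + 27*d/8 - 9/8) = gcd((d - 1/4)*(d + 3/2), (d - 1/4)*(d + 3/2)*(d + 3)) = d^2 + 5*d/4 - 3/8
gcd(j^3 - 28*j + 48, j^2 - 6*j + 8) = j^2 - 6*j + 8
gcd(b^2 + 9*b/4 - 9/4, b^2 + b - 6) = b + 3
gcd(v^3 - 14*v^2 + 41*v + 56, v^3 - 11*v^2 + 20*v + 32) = v^2 - 7*v - 8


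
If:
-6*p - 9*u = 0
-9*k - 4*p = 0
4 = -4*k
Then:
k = -1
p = 9/4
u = -3/2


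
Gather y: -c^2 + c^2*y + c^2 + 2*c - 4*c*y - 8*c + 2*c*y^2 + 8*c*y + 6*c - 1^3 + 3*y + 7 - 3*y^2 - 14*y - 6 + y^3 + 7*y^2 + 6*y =y^3 + y^2*(2*c + 4) + y*(c^2 + 4*c - 5)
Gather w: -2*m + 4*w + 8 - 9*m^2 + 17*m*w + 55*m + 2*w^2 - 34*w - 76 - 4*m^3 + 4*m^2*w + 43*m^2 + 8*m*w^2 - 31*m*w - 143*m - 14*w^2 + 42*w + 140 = -4*m^3 + 34*m^2 - 90*m + w^2*(8*m - 12) + w*(4*m^2 - 14*m + 12) + 72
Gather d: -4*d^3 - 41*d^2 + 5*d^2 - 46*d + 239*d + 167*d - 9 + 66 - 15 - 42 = -4*d^3 - 36*d^2 + 360*d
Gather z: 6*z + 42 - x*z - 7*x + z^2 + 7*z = -7*x + z^2 + z*(13 - x) + 42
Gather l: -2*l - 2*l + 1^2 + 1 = 2 - 4*l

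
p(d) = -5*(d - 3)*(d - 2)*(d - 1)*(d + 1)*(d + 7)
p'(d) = -5*(d - 3)*(d - 2)*(d - 1)*(d + 1) - 5*(d - 3)*(d - 2)*(d - 1)*(d + 7) - 5*(d - 3)*(d - 2)*(d + 1)*(d + 7) - 5*(d - 3)*(d - 1)*(d + 1)*(d + 7) - 5*(d - 2)*(d - 1)*(d + 1)*(d + 7)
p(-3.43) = -6709.02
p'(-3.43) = 4675.03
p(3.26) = -161.80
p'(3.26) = -876.07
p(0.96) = 6.62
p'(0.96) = -170.90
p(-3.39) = -6522.73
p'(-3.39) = 4639.06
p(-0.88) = 77.14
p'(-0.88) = 567.75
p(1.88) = -15.12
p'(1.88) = 115.39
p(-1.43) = -442.18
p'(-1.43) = 1359.63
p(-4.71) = -12548.52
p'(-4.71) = 3597.97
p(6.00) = -27300.00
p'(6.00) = -27385.00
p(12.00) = -1222650.00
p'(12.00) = -527665.00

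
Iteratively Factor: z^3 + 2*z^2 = (z)*(z^2 + 2*z) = z^2*(z + 2)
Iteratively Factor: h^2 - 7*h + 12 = (h - 3)*(h - 4)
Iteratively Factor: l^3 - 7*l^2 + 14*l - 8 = (l - 2)*(l^2 - 5*l + 4) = (l - 2)*(l - 1)*(l - 4)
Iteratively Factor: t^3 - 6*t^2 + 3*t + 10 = (t - 2)*(t^2 - 4*t - 5) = (t - 5)*(t - 2)*(t + 1)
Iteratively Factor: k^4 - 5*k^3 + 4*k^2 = (k)*(k^3 - 5*k^2 + 4*k) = k*(k - 1)*(k^2 - 4*k) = k*(k - 4)*(k - 1)*(k)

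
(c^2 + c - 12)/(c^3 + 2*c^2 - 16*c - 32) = (c - 3)/(c^2 - 2*c - 8)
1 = 1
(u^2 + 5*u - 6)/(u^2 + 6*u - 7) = (u + 6)/(u + 7)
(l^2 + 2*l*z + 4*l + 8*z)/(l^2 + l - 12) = (l + 2*z)/(l - 3)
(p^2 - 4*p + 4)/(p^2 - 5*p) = (p^2 - 4*p + 4)/(p*(p - 5))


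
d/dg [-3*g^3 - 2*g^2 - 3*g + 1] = -9*g^2 - 4*g - 3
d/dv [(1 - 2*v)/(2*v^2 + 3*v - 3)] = (4*v^2 - 4*v + 3)/(4*v^4 + 12*v^3 - 3*v^2 - 18*v + 9)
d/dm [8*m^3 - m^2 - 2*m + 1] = 24*m^2 - 2*m - 2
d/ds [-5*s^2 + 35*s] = 35 - 10*s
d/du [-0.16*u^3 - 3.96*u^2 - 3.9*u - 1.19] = -0.48*u^2 - 7.92*u - 3.9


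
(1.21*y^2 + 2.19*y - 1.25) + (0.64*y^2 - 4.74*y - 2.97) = 1.85*y^2 - 2.55*y - 4.22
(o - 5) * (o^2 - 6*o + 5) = o^3 - 11*o^2 + 35*o - 25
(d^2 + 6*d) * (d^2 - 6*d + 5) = d^4 - 31*d^2 + 30*d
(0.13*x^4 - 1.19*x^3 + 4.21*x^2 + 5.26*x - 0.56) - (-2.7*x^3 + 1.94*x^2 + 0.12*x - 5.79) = 0.13*x^4 + 1.51*x^3 + 2.27*x^2 + 5.14*x + 5.23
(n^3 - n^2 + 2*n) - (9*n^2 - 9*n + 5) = n^3 - 10*n^2 + 11*n - 5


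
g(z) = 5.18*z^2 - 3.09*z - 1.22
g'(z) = 10.36*z - 3.09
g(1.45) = 5.19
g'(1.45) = 11.93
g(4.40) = 85.47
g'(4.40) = 42.49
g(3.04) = 37.26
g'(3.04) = 28.40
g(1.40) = 4.61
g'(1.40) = 11.41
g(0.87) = 0.01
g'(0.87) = 5.92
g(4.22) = 77.99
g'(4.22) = 40.63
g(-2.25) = 31.96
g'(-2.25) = -26.40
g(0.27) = -1.68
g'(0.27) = -0.29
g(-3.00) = 54.67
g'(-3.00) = -34.17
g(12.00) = 707.62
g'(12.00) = 121.23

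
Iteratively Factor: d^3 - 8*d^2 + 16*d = (d - 4)*(d^2 - 4*d) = (d - 4)^2*(d)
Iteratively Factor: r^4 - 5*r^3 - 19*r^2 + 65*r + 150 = (r + 3)*(r^3 - 8*r^2 + 5*r + 50) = (r - 5)*(r + 3)*(r^2 - 3*r - 10) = (r - 5)^2*(r + 3)*(r + 2)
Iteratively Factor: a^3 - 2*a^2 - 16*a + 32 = (a + 4)*(a^2 - 6*a + 8) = (a - 4)*(a + 4)*(a - 2)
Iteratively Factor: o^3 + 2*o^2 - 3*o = (o)*(o^2 + 2*o - 3) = o*(o - 1)*(o + 3)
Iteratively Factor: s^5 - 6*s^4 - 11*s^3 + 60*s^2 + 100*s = (s - 5)*(s^4 - s^3 - 16*s^2 - 20*s) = (s - 5)*(s + 2)*(s^3 - 3*s^2 - 10*s) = (s - 5)*(s + 2)^2*(s^2 - 5*s) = s*(s - 5)*(s + 2)^2*(s - 5)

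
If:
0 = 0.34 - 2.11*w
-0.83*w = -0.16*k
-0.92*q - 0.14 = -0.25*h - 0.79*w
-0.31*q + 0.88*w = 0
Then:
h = 1.73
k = 0.84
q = 0.46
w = 0.16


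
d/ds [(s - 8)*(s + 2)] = 2*s - 6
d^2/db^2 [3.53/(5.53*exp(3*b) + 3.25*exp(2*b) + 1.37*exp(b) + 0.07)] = (3.53*(16.59*exp(2*b) + 6.5*exp(b) + 1.37)*(33.18*exp(2*b) + 13.0*exp(b) + 2.74)*exp(b) - (175.6881*exp(2*b) + 45.89*exp(b) + 4.8361)*(5.53*exp(3*b) + 3.25*exp(2*b) + 1.37*exp(b) + 0.07))*exp(b)/(5.53*exp(3*b) + 3.25*exp(2*b) + 1.37*exp(b) + 0.07)^3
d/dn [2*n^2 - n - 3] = 4*n - 1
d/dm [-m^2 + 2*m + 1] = 2 - 2*m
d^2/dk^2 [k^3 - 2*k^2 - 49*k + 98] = 6*k - 4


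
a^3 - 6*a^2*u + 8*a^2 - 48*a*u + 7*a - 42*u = (a + 1)*(a + 7)*(a - 6*u)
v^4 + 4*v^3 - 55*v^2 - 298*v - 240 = (v - 8)*(v + 1)*(v + 5)*(v + 6)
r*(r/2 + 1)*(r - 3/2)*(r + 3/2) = r^4/2 + r^3 - 9*r^2/8 - 9*r/4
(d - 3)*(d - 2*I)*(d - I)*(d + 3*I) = d^4 - 3*d^3 + 7*d^2 - 21*d - 6*I*d + 18*I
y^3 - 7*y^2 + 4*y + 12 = (y - 6)*(y - 2)*(y + 1)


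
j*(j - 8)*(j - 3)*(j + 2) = j^4 - 9*j^3 + 2*j^2 + 48*j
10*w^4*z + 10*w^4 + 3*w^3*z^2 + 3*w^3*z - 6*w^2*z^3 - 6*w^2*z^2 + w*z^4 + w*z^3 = (-5*w + z)*(-2*w + z)*(w + z)*(w*z + w)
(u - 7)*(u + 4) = u^2 - 3*u - 28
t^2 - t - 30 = (t - 6)*(t + 5)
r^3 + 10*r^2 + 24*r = r*(r + 4)*(r + 6)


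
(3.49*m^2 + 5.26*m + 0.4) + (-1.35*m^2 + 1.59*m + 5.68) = 2.14*m^2 + 6.85*m + 6.08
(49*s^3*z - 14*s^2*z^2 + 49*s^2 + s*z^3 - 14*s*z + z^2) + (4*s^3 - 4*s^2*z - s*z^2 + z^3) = 49*s^3*z + 4*s^3 - 14*s^2*z^2 - 4*s^2*z + 49*s^2 + s*z^3 - s*z^2 - 14*s*z + z^3 + z^2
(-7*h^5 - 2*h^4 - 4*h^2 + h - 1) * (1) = -7*h^5 - 2*h^4 - 4*h^2 + h - 1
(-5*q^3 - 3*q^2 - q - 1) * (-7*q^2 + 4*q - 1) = 35*q^5 + q^4 + 6*q^2 - 3*q + 1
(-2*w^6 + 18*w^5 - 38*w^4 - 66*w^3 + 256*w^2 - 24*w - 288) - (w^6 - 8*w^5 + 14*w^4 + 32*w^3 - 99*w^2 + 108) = -3*w^6 + 26*w^5 - 52*w^4 - 98*w^3 + 355*w^2 - 24*w - 396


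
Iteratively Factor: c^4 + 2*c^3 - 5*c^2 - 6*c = (c + 3)*(c^3 - c^2 - 2*c) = (c - 2)*(c + 3)*(c^2 + c) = (c - 2)*(c + 1)*(c + 3)*(c)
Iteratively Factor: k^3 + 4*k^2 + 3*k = (k)*(k^2 + 4*k + 3) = k*(k + 1)*(k + 3)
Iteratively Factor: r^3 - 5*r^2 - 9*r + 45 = (r - 3)*(r^2 - 2*r - 15) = (r - 3)*(r + 3)*(r - 5)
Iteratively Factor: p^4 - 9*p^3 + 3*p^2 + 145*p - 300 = (p - 5)*(p^3 - 4*p^2 - 17*p + 60) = (p - 5)*(p + 4)*(p^2 - 8*p + 15) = (p - 5)^2*(p + 4)*(p - 3)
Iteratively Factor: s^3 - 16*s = (s)*(s^2 - 16) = s*(s + 4)*(s - 4)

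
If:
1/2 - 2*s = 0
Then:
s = 1/4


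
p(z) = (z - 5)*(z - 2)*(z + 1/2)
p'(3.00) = -5.50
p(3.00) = -7.00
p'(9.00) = 132.50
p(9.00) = 266.00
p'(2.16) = -7.58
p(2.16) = -1.21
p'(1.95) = -7.44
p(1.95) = 0.37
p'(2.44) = -7.36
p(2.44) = -3.31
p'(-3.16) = 77.54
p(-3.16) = -112.00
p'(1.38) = -5.73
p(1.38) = 4.22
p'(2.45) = -7.34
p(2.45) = -3.39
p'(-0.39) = 12.03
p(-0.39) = 1.42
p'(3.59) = -1.51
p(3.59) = -9.17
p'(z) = (z - 5)*(z - 2) + (z - 5)*(z + 1/2) + (z - 2)*(z + 1/2) = 3*z^2 - 13*z + 13/2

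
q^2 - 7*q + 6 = (q - 6)*(q - 1)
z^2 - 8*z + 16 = (z - 4)^2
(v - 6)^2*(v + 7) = v^3 - 5*v^2 - 48*v + 252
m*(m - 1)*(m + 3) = m^3 + 2*m^2 - 3*m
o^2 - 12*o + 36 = (o - 6)^2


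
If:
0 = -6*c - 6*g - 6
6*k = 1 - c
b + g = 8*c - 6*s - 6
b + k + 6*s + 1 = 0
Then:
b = -6*s - 58/53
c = 23/53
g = -76/53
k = 5/53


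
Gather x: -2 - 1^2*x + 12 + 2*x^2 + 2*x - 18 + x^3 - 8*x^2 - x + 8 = x^3 - 6*x^2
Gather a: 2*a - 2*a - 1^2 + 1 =0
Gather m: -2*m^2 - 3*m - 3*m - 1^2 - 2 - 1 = -2*m^2 - 6*m - 4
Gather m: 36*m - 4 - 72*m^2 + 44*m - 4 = -72*m^2 + 80*m - 8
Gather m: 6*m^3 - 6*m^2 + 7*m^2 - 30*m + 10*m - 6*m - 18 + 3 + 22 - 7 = 6*m^3 + m^2 - 26*m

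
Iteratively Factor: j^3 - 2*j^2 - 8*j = (j)*(j^2 - 2*j - 8) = j*(j + 2)*(j - 4)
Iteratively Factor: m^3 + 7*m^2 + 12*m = (m + 3)*(m^2 + 4*m) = m*(m + 3)*(m + 4)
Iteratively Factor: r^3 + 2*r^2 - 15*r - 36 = (r + 3)*(r^2 - r - 12) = (r + 3)^2*(r - 4)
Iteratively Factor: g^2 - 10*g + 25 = (g - 5)*(g - 5)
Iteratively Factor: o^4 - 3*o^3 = (o - 3)*(o^3) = o*(o - 3)*(o^2) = o^2*(o - 3)*(o)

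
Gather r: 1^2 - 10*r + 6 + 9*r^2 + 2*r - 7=9*r^2 - 8*r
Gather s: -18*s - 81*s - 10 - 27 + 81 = 44 - 99*s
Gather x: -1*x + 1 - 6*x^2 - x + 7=-6*x^2 - 2*x + 8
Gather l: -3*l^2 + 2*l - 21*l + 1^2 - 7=-3*l^2 - 19*l - 6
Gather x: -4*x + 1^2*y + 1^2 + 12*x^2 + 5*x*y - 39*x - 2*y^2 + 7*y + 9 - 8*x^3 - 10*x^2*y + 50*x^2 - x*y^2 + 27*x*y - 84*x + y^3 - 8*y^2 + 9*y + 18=-8*x^3 + x^2*(62 - 10*y) + x*(-y^2 + 32*y - 127) + y^3 - 10*y^2 + 17*y + 28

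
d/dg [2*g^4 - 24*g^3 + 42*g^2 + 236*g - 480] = 8*g^3 - 72*g^2 + 84*g + 236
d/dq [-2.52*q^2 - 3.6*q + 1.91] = -5.04*q - 3.6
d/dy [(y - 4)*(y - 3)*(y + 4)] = 3*y^2 - 6*y - 16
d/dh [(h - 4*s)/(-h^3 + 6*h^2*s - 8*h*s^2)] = 2*(h - s)/(h^2*(h^2 - 4*h*s + 4*s^2))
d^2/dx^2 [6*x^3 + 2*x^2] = 36*x + 4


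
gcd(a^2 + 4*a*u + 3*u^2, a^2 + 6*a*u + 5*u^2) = a + u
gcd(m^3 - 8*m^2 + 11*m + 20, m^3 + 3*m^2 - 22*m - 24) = m^2 - 3*m - 4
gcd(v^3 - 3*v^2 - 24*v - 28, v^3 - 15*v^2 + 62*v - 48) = 1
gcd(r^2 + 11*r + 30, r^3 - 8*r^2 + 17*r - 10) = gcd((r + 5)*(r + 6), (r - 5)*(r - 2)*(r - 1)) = 1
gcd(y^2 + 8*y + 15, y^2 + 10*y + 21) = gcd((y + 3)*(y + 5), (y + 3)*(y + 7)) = y + 3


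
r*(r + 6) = r^2 + 6*r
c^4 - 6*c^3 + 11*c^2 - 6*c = c*(c - 3)*(c - 2)*(c - 1)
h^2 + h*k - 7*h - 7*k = (h - 7)*(h + k)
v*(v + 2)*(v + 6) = v^3 + 8*v^2 + 12*v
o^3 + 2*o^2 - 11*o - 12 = (o - 3)*(o + 1)*(o + 4)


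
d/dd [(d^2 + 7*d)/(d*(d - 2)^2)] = (-d - 16)/(d^3 - 6*d^2 + 12*d - 8)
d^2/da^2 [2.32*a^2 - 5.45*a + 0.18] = 4.64000000000000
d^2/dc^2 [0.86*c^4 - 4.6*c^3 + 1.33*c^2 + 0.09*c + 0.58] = 10.32*c^2 - 27.6*c + 2.66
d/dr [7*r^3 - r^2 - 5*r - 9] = 21*r^2 - 2*r - 5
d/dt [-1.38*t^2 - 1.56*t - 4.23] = -2.76*t - 1.56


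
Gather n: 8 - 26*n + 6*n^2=6*n^2 - 26*n + 8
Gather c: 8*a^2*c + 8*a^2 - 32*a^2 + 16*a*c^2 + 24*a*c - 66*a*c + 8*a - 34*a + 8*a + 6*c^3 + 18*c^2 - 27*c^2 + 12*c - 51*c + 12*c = -24*a^2 - 18*a + 6*c^3 + c^2*(16*a - 9) + c*(8*a^2 - 42*a - 27)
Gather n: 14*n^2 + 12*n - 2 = 14*n^2 + 12*n - 2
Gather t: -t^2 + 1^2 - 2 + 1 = -t^2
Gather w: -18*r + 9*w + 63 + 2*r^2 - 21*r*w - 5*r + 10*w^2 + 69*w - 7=2*r^2 - 23*r + 10*w^2 + w*(78 - 21*r) + 56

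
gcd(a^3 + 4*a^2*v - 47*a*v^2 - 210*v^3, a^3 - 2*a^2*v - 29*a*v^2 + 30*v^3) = a + 5*v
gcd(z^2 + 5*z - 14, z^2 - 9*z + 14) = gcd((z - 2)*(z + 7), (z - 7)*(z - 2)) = z - 2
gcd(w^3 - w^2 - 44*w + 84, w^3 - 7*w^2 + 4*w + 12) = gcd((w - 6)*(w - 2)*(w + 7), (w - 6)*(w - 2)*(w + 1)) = w^2 - 8*w + 12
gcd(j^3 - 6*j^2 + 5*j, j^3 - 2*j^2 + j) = j^2 - j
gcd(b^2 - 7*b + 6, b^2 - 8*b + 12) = b - 6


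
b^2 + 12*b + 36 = (b + 6)^2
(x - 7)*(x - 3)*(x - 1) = x^3 - 11*x^2 + 31*x - 21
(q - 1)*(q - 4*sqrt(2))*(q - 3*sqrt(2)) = q^3 - 7*sqrt(2)*q^2 - q^2 + 7*sqrt(2)*q + 24*q - 24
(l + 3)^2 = l^2 + 6*l + 9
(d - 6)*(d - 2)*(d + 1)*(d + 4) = d^4 - 3*d^3 - 24*d^2 + 28*d + 48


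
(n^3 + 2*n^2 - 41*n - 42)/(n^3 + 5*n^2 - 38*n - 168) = (n + 1)/(n + 4)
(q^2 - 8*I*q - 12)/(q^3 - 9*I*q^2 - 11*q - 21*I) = (-q^2 + 8*I*q + 12)/(-q^3 + 9*I*q^2 + 11*q + 21*I)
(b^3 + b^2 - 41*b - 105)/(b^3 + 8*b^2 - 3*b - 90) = (b^2 - 4*b - 21)/(b^2 + 3*b - 18)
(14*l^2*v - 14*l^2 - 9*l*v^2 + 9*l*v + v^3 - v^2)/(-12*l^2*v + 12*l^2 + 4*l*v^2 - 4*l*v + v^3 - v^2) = (-7*l + v)/(6*l + v)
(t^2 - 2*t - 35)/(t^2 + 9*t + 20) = (t - 7)/(t + 4)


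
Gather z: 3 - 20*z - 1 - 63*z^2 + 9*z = -63*z^2 - 11*z + 2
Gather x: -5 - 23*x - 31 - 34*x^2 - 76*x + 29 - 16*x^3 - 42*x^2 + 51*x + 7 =-16*x^3 - 76*x^2 - 48*x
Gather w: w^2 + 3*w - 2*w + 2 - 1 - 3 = w^2 + w - 2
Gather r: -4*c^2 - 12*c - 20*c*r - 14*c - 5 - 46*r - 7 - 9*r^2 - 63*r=-4*c^2 - 26*c - 9*r^2 + r*(-20*c - 109) - 12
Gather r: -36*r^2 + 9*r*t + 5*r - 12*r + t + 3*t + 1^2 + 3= -36*r^2 + r*(9*t - 7) + 4*t + 4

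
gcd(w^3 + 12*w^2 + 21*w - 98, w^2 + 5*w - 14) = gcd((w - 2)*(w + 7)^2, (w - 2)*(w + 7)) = w^2 + 5*w - 14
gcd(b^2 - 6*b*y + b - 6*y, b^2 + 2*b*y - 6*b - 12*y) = 1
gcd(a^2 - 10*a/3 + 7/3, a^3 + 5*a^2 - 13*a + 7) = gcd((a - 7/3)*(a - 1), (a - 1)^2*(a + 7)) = a - 1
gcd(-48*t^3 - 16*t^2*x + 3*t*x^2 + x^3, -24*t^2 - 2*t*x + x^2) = 4*t + x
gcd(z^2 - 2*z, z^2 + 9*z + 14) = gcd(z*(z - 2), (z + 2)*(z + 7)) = 1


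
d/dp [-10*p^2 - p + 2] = -20*p - 1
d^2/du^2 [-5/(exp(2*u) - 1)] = 20*(exp(2*u) + 1)*exp(2*u)/(1 - exp(2*u))^3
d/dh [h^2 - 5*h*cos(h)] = 5*h*sin(h) + 2*h - 5*cos(h)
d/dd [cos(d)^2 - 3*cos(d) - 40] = (3 - 2*cos(d))*sin(d)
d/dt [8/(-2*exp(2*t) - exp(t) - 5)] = (32*exp(t) + 8)*exp(t)/(2*exp(2*t) + exp(t) + 5)^2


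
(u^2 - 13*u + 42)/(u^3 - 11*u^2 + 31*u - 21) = (u - 6)/(u^2 - 4*u + 3)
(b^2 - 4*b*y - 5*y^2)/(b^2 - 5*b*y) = (b + y)/b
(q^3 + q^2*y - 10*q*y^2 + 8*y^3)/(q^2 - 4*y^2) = (q^2 + 3*q*y - 4*y^2)/(q + 2*y)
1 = 1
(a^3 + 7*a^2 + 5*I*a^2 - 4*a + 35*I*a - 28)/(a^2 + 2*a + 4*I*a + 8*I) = (a^2 + a*(7 + I) + 7*I)/(a + 2)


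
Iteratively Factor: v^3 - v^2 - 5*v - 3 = (v + 1)*(v^2 - 2*v - 3) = (v + 1)^2*(v - 3)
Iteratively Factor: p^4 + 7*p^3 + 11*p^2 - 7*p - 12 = (p + 4)*(p^3 + 3*p^2 - p - 3) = (p - 1)*(p + 4)*(p^2 + 4*p + 3) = (p - 1)*(p + 3)*(p + 4)*(p + 1)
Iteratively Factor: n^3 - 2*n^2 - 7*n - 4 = (n - 4)*(n^2 + 2*n + 1) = (n - 4)*(n + 1)*(n + 1)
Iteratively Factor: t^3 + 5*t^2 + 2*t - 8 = (t + 2)*(t^2 + 3*t - 4) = (t - 1)*(t + 2)*(t + 4)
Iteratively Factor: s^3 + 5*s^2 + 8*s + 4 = (s + 1)*(s^2 + 4*s + 4) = (s + 1)*(s + 2)*(s + 2)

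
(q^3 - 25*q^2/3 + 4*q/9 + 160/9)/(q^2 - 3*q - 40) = (q^2 - q/3 - 20/9)/(q + 5)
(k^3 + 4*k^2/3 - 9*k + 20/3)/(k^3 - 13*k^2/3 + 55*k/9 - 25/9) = 3*(k + 4)/(3*k - 5)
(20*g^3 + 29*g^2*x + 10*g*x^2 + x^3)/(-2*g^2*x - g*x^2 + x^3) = (20*g^2 + 9*g*x + x^2)/(x*(-2*g + x))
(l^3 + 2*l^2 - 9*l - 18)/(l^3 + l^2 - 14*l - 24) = (l - 3)/(l - 4)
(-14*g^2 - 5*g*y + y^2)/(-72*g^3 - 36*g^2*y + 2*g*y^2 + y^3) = (-7*g + y)/(-36*g^2 + y^2)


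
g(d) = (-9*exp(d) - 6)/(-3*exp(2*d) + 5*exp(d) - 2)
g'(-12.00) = 0.00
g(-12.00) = 3.00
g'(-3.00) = 0.74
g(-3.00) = 3.67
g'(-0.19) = -28.04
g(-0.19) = -161.55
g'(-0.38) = 27653.43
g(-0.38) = -745.34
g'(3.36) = -0.12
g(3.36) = 0.11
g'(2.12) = -0.62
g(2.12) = 0.48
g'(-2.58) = 1.27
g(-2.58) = 4.08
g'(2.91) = -0.21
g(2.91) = 0.19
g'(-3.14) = 0.63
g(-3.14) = 3.57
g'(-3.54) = 0.39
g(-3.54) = 3.37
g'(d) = (-9*exp(d) - 6)*(6*exp(2*d) - 5*exp(d))/(-3*exp(2*d) + 5*exp(d) - 2)^2 - 9*exp(d)/(-3*exp(2*d) + 5*exp(d) - 2) = (-27*exp(2*d) - 36*exp(d) + 48)*exp(d)/(9*exp(4*d) - 30*exp(3*d) + 37*exp(2*d) - 20*exp(d) + 4)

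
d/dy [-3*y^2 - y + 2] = -6*y - 1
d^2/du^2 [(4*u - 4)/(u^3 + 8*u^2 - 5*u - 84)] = 8*((u - 1)*(3*u^2 + 16*u - 5)^2 + (-3*u^2 - 16*u - (u - 1)*(3*u + 8) + 5)*(u^3 + 8*u^2 - 5*u - 84))/(u^3 + 8*u^2 - 5*u - 84)^3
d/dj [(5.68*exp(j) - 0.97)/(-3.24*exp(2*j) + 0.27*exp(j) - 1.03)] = (18.4032*exp(2*j) - 6.2856*exp(j) - 5.5885)*exp(j)/(10.4976*exp(4*j) - 1.7496*exp(3*j) + 6.7473*exp(2*j) - 0.5562*exp(j) + 1.0609)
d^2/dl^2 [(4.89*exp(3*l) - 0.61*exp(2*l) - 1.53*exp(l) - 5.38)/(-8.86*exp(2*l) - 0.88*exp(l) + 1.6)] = (-383.863043999999*exp(6*l) - 114.379056*exp(5*l) + 238.842356*exp(4*l) + 1788.180432*exp(3*l) + 140.733792*exp(2*l) + 317.634432*exp(l) + 11.49184)*exp(l)/(695.506456*exp(6*l) + 207.238944*exp(5*l) - 356.214528*exp(4*l) - 74.167808*exp(3*l) + 64.32768*exp(2*l) + 6.7584*exp(l) - 4.096)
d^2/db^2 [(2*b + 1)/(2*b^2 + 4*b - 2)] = ((-6*b - 5)*(b^2 + 2*b - 1) + (b + 1)^2*(8*b + 4))/(b^2 + 2*b - 1)^3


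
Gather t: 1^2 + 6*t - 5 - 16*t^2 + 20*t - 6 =-16*t^2 + 26*t - 10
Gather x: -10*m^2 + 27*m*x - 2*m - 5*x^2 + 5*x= -10*m^2 - 2*m - 5*x^2 + x*(27*m + 5)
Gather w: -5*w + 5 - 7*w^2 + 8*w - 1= -7*w^2 + 3*w + 4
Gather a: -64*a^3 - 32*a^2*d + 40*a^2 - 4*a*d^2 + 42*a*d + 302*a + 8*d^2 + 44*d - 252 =-64*a^3 + a^2*(40 - 32*d) + a*(-4*d^2 + 42*d + 302) + 8*d^2 + 44*d - 252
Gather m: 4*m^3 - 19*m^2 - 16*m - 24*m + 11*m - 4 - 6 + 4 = 4*m^3 - 19*m^2 - 29*m - 6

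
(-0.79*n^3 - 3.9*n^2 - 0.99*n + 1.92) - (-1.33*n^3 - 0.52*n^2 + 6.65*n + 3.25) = 0.54*n^3 - 3.38*n^2 - 7.64*n - 1.33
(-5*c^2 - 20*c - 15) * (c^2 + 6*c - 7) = -5*c^4 - 50*c^3 - 100*c^2 + 50*c + 105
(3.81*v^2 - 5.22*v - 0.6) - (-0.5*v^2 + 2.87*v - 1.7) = 4.31*v^2 - 8.09*v + 1.1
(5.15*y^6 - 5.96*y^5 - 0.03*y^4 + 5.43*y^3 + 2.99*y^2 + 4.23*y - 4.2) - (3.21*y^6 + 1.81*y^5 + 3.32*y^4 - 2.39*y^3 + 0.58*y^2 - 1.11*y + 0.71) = 1.94*y^6 - 7.77*y^5 - 3.35*y^4 + 7.82*y^3 + 2.41*y^2 + 5.34*y - 4.91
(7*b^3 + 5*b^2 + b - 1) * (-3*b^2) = -21*b^5 - 15*b^4 - 3*b^3 + 3*b^2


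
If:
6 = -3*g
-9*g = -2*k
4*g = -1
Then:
No Solution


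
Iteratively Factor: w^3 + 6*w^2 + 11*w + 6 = (w + 3)*(w^2 + 3*w + 2) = (w + 1)*(w + 3)*(w + 2)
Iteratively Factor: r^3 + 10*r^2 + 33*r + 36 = (r + 4)*(r^2 + 6*r + 9) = (r + 3)*(r + 4)*(r + 3)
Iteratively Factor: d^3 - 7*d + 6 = (d + 3)*(d^2 - 3*d + 2) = (d - 1)*(d + 3)*(d - 2)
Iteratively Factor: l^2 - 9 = (l + 3)*(l - 3)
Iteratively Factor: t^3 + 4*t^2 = (t)*(t^2 + 4*t) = t^2*(t + 4)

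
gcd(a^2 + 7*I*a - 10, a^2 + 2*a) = 1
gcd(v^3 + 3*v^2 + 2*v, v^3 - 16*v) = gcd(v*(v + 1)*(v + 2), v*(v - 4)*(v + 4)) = v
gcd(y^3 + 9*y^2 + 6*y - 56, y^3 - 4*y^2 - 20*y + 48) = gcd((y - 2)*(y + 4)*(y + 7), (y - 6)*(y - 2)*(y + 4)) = y^2 + 2*y - 8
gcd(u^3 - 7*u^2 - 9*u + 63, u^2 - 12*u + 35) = u - 7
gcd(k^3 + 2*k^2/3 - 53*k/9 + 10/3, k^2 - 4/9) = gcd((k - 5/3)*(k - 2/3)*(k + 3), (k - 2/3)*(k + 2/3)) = k - 2/3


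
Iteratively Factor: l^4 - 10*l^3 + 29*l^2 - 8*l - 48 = (l - 4)*(l^3 - 6*l^2 + 5*l + 12) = (l - 4)*(l + 1)*(l^2 - 7*l + 12) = (l - 4)^2*(l + 1)*(l - 3)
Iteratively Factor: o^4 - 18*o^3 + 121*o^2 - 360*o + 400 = (o - 5)*(o^3 - 13*o^2 + 56*o - 80) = (o - 5)*(o - 4)*(o^2 - 9*o + 20) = (o - 5)^2*(o - 4)*(o - 4)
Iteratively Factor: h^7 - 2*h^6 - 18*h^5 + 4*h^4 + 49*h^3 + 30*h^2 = (h + 1)*(h^6 - 3*h^5 - 15*h^4 + 19*h^3 + 30*h^2) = (h + 1)^2*(h^5 - 4*h^4 - 11*h^3 + 30*h^2) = (h - 2)*(h + 1)^2*(h^4 - 2*h^3 - 15*h^2) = (h - 2)*(h + 1)^2*(h + 3)*(h^3 - 5*h^2) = (h - 5)*(h - 2)*(h + 1)^2*(h + 3)*(h^2) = h*(h - 5)*(h - 2)*(h + 1)^2*(h + 3)*(h)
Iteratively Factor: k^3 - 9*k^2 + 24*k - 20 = (k - 2)*(k^2 - 7*k + 10) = (k - 2)^2*(k - 5)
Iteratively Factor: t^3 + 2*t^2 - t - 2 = (t + 2)*(t^2 - 1) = (t - 1)*(t + 2)*(t + 1)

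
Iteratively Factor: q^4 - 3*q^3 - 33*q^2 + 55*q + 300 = (q + 3)*(q^3 - 6*q^2 - 15*q + 100) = (q + 3)*(q + 4)*(q^2 - 10*q + 25) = (q - 5)*(q + 3)*(q + 4)*(q - 5)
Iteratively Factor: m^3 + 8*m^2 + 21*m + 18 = (m + 3)*(m^2 + 5*m + 6) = (m + 2)*(m + 3)*(m + 3)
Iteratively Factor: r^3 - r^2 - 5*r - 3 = (r + 1)*(r^2 - 2*r - 3) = (r + 1)^2*(r - 3)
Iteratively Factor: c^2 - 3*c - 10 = (c + 2)*(c - 5)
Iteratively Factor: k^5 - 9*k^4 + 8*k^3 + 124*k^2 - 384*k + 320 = (k - 2)*(k^4 - 7*k^3 - 6*k^2 + 112*k - 160) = (k - 4)*(k - 2)*(k^3 - 3*k^2 - 18*k + 40) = (k - 4)*(k - 2)^2*(k^2 - k - 20) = (k - 5)*(k - 4)*(k - 2)^2*(k + 4)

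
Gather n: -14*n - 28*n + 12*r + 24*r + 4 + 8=-42*n + 36*r + 12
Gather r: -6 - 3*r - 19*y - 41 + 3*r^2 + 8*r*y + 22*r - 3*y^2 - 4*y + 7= 3*r^2 + r*(8*y + 19) - 3*y^2 - 23*y - 40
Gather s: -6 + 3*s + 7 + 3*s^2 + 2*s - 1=3*s^2 + 5*s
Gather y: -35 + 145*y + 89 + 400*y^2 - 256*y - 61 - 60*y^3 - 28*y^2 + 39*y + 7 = -60*y^3 + 372*y^2 - 72*y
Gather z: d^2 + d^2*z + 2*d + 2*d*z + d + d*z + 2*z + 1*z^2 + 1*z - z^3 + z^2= d^2 + 3*d - z^3 + 2*z^2 + z*(d^2 + 3*d + 3)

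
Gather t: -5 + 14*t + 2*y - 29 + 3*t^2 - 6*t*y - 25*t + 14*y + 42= 3*t^2 + t*(-6*y - 11) + 16*y + 8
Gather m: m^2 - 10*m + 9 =m^2 - 10*m + 9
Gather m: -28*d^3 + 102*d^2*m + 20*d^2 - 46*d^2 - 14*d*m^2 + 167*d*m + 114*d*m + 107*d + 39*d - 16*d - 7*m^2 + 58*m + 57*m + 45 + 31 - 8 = -28*d^3 - 26*d^2 + 130*d + m^2*(-14*d - 7) + m*(102*d^2 + 281*d + 115) + 68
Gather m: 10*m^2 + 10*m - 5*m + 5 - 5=10*m^2 + 5*m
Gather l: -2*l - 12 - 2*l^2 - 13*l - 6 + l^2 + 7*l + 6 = -l^2 - 8*l - 12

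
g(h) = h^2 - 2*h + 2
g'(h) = 2*h - 2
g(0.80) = 1.04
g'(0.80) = -0.40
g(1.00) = 1.00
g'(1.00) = 0.00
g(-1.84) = 9.07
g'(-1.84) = -5.68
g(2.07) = 2.14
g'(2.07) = 2.14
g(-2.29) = 11.82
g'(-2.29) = -6.58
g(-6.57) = 58.30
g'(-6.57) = -15.14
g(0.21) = 1.62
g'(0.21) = -1.58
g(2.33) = 2.77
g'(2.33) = 2.66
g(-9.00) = 101.00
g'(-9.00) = -20.00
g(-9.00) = 101.00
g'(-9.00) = -20.00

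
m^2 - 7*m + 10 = (m - 5)*(m - 2)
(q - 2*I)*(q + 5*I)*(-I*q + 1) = -I*q^3 + 4*q^2 - 7*I*q + 10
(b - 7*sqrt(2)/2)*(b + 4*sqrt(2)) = b^2 + sqrt(2)*b/2 - 28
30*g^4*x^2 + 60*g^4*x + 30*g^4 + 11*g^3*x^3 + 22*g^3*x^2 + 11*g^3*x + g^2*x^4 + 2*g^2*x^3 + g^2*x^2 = (5*g + x)*(6*g + x)*(g*x + g)^2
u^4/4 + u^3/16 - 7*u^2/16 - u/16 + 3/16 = (u/4 + 1/4)*(u - 1)*(u - 3/4)*(u + 1)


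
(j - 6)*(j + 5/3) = j^2 - 13*j/3 - 10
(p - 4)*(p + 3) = p^2 - p - 12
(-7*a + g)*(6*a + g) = -42*a^2 - a*g + g^2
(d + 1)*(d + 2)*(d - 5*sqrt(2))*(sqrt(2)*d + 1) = sqrt(2)*d^4 - 9*d^3 + 3*sqrt(2)*d^3 - 27*d^2 - 3*sqrt(2)*d^2 - 15*sqrt(2)*d - 18*d - 10*sqrt(2)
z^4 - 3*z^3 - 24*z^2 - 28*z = z*(z - 7)*(z + 2)^2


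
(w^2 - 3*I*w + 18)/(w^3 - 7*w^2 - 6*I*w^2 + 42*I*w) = (w + 3*I)/(w*(w - 7))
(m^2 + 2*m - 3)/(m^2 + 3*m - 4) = (m + 3)/(m + 4)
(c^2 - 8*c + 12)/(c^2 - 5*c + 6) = (c - 6)/(c - 3)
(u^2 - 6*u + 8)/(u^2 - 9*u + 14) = (u - 4)/(u - 7)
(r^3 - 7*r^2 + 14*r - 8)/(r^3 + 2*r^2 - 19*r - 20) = (r^2 - 3*r + 2)/(r^2 + 6*r + 5)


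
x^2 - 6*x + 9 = (x - 3)^2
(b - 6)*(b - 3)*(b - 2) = b^3 - 11*b^2 + 36*b - 36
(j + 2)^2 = j^2 + 4*j + 4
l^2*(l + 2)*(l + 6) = l^4 + 8*l^3 + 12*l^2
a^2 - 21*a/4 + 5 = (a - 4)*(a - 5/4)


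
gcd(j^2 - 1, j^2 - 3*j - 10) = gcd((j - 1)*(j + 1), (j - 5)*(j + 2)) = 1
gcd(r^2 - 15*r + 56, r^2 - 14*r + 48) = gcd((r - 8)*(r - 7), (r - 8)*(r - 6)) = r - 8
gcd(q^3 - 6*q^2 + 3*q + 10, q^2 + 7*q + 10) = 1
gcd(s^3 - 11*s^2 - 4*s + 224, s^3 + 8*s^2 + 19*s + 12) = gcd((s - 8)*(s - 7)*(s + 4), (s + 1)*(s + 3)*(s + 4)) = s + 4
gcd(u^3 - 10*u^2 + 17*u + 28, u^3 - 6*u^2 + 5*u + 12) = u^2 - 3*u - 4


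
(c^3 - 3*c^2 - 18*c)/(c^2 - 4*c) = (c^2 - 3*c - 18)/(c - 4)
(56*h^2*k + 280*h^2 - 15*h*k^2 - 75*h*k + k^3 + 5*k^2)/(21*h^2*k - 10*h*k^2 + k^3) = (8*h*k + 40*h - k^2 - 5*k)/(k*(3*h - k))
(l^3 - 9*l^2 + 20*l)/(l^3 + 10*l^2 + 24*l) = (l^2 - 9*l + 20)/(l^2 + 10*l + 24)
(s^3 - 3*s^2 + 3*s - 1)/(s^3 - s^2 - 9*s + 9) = (s^2 - 2*s + 1)/(s^2 - 9)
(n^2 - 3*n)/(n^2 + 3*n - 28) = n*(n - 3)/(n^2 + 3*n - 28)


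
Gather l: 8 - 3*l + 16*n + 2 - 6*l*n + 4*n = l*(-6*n - 3) + 20*n + 10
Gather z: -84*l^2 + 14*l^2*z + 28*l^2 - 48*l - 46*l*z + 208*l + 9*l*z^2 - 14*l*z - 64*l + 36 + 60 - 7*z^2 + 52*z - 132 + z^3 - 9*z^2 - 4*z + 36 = -56*l^2 + 96*l + z^3 + z^2*(9*l - 16) + z*(14*l^2 - 60*l + 48)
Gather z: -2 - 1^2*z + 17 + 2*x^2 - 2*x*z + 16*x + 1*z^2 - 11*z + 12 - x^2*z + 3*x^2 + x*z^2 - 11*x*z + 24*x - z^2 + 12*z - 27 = 5*x^2 + x*z^2 + 40*x + z*(-x^2 - 13*x)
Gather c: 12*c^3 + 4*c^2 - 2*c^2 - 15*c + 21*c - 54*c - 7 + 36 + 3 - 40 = 12*c^3 + 2*c^2 - 48*c - 8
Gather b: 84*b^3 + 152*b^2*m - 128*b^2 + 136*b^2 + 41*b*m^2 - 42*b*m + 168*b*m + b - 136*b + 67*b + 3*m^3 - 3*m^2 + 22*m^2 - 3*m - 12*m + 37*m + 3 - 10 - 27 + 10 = 84*b^3 + b^2*(152*m + 8) + b*(41*m^2 + 126*m - 68) + 3*m^3 + 19*m^2 + 22*m - 24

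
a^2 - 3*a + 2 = (a - 2)*(a - 1)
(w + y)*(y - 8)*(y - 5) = w*y^2 - 13*w*y + 40*w + y^3 - 13*y^2 + 40*y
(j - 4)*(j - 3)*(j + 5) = j^3 - 2*j^2 - 23*j + 60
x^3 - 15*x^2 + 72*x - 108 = (x - 6)^2*(x - 3)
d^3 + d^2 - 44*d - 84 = (d - 7)*(d + 2)*(d + 6)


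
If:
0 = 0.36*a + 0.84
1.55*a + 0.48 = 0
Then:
No Solution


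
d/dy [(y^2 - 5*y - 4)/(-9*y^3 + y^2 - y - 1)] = ((5 - 2*y)*(9*y^3 - y^2 + y + 1) - (-y^2 + 5*y + 4)*(27*y^2 - 2*y + 1))/(9*y^3 - y^2 + y + 1)^2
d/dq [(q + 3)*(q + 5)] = 2*q + 8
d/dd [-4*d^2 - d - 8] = -8*d - 1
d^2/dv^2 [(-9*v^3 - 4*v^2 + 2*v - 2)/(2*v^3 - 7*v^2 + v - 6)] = 2*(-142*v^6 + 78*v^5 - 756*v^4 + 323*v^3 + 504*v^2 - 1254*v - 50)/(8*v^9 - 84*v^8 + 306*v^7 - 499*v^6 + 657*v^5 - 975*v^4 + 469*v^3 - 774*v^2 + 108*v - 216)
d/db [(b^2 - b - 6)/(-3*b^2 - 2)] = (-3*b^2 - 40*b + 2)/(9*b^4 + 12*b^2 + 4)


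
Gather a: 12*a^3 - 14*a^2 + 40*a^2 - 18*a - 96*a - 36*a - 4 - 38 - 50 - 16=12*a^3 + 26*a^2 - 150*a - 108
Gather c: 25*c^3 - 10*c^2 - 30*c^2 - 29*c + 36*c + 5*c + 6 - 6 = 25*c^3 - 40*c^2 + 12*c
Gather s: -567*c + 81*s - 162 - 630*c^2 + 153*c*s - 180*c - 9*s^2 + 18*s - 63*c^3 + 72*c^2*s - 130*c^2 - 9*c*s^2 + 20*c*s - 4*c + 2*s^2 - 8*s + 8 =-63*c^3 - 760*c^2 - 751*c + s^2*(-9*c - 7) + s*(72*c^2 + 173*c + 91) - 154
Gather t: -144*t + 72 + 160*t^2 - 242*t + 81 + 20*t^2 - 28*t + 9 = 180*t^2 - 414*t + 162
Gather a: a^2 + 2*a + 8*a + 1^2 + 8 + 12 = a^2 + 10*a + 21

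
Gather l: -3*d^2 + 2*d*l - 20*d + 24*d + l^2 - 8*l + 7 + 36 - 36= -3*d^2 + 4*d + l^2 + l*(2*d - 8) + 7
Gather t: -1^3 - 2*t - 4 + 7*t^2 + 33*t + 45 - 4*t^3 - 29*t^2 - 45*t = -4*t^3 - 22*t^2 - 14*t + 40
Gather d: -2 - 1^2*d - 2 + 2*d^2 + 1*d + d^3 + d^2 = d^3 + 3*d^2 - 4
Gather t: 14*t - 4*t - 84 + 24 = 10*t - 60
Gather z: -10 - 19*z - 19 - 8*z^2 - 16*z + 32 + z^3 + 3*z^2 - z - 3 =z^3 - 5*z^2 - 36*z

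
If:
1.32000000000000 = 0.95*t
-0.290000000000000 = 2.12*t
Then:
No Solution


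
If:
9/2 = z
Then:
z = 9/2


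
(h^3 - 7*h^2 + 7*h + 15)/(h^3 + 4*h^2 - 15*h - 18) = (h - 5)/(h + 6)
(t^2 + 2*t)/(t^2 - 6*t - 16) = t/(t - 8)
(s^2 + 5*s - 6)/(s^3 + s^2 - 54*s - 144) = (s - 1)/(s^2 - 5*s - 24)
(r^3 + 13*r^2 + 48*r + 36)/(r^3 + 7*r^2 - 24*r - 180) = (r + 1)/(r - 5)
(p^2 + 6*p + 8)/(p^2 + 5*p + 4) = (p + 2)/(p + 1)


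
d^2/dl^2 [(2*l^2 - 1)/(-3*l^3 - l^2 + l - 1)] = 4*(-9*l^6 + 18*l^4 + 32*l^3 - 6*l - 1)/(27*l^9 + 27*l^8 - 18*l^7 + 10*l^6 + 24*l^5 - 12*l^4 + 2*l^3 + 6*l^2 - 3*l + 1)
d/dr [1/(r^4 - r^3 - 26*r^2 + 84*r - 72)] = (-4*r^3 + 3*r^2 + 52*r - 84)/(-r^4 + r^3 + 26*r^2 - 84*r + 72)^2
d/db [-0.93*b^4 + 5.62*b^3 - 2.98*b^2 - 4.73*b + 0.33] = -3.72*b^3 + 16.86*b^2 - 5.96*b - 4.73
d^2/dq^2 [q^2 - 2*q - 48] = 2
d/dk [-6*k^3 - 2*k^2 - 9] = 2*k*(-9*k - 2)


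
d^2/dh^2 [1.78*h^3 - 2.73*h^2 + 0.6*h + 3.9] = 10.68*h - 5.46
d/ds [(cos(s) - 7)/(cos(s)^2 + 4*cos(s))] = (sin(s) - 28*sin(s)/cos(s)^2 - 14*tan(s))/(cos(s) + 4)^2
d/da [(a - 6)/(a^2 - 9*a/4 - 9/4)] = 4*(-4*a^2 + 48*a - 63)/(16*a^4 - 72*a^3 + 9*a^2 + 162*a + 81)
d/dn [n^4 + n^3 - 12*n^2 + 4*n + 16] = 4*n^3 + 3*n^2 - 24*n + 4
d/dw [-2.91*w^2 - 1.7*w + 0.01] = -5.82*w - 1.7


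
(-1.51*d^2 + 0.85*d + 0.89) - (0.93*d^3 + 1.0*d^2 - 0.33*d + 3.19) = -0.93*d^3 - 2.51*d^2 + 1.18*d - 2.3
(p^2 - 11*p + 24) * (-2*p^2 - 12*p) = -2*p^4 + 10*p^3 + 84*p^2 - 288*p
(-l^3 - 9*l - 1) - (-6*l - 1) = -l^3 - 3*l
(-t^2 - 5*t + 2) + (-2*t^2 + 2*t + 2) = -3*t^2 - 3*t + 4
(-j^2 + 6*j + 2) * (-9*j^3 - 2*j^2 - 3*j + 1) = 9*j^5 - 52*j^4 - 27*j^3 - 23*j^2 + 2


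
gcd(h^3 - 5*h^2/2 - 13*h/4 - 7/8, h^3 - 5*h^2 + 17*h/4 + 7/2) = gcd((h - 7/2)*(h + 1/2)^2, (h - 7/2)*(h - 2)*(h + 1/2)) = h^2 - 3*h - 7/4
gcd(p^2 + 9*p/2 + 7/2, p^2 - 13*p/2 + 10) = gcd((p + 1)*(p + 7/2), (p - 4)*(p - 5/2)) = 1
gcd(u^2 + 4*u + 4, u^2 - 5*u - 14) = u + 2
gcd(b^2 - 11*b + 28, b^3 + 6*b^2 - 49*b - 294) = b - 7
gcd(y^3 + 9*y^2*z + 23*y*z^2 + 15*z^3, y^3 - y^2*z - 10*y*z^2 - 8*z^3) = y + z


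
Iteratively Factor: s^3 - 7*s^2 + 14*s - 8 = (s - 4)*(s^2 - 3*s + 2) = (s - 4)*(s - 2)*(s - 1)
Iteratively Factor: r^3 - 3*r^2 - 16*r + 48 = (r - 4)*(r^2 + r - 12) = (r - 4)*(r - 3)*(r + 4)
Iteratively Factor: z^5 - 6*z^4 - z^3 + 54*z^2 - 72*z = (z)*(z^4 - 6*z^3 - z^2 + 54*z - 72) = z*(z - 3)*(z^3 - 3*z^2 - 10*z + 24) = z*(z - 3)*(z + 3)*(z^2 - 6*z + 8) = z*(z - 3)*(z - 2)*(z + 3)*(z - 4)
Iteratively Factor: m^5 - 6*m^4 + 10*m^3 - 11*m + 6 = (m - 1)*(m^4 - 5*m^3 + 5*m^2 + 5*m - 6) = (m - 1)^2*(m^3 - 4*m^2 + m + 6) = (m - 1)^2*(m + 1)*(m^2 - 5*m + 6) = (m - 2)*(m - 1)^2*(m + 1)*(m - 3)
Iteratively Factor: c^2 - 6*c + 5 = (c - 1)*(c - 5)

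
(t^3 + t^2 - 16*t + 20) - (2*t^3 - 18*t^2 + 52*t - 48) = -t^3 + 19*t^2 - 68*t + 68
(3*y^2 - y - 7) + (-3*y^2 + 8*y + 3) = 7*y - 4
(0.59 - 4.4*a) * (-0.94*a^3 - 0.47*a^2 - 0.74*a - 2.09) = 4.136*a^4 + 1.5134*a^3 + 2.9787*a^2 + 8.7594*a - 1.2331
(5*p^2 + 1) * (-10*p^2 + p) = -50*p^4 + 5*p^3 - 10*p^2 + p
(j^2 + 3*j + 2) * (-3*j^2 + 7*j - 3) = -3*j^4 - 2*j^3 + 12*j^2 + 5*j - 6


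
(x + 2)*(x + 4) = x^2 + 6*x + 8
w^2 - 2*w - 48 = (w - 8)*(w + 6)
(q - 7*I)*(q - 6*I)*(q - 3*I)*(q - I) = q^4 - 17*I*q^3 - 97*q^2 + 207*I*q + 126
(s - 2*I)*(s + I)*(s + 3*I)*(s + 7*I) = s^4 + 9*I*s^3 - 9*s^2 + 41*I*s - 42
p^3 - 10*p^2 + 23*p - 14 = (p - 7)*(p - 2)*(p - 1)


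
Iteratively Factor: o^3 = (o)*(o^2) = o^2*(o)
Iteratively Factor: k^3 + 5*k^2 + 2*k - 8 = (k + 2)*(k^2 + 3*k - 4) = (k + 2)*(k + 4)*(k - 1)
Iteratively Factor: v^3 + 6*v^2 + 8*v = (v)*(v^2 + 6*v + 8) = v*(v + 2)*(v + 4)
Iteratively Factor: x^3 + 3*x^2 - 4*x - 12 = (x + 3)*(x^2 - 4) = (x - 2)*(x + 3)*(x + 2)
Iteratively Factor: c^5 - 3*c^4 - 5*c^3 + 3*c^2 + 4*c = (c + 1)*(c^4 - 4*c^3 - c^2 + 4*c) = (c - 1)*(c + 1)*(c^3 - 3*c^2 - 4*c) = c*(c - 1)*(c + 1)*(c^2 - 3*c - 4) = c*(c - 4)*(c - 1)*(c + 1)*(c + 1)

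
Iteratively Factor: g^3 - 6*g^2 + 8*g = (g - 2)*(g^2 - 4*g) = g*(g - 2)*(g - 4)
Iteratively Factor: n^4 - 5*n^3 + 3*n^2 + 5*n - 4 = (n - 1)*(n^3 - 4*n^2 - n + 4) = (n - 1)^2*(n^2 - 3*n - 4) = (n - 4)*(n - 1)^2*(n + 1)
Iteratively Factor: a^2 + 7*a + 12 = (a + 4)*(a + 3)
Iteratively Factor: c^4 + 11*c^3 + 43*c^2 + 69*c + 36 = (c + 3)*(c^3 + 8*c^2 + 19*c + 12) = (c + 1)*(c + 3)*(c^2 + 7*c + 12) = (c + 1)*(c + 3)^2*(c + 4)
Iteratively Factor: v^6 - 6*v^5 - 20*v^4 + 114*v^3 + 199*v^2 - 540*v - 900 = (v + 2)*(v^5 - 8*v^4 - 4*v^3 + 122*v^2 - 45*v - 450) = (v - 3)*(v + 2)*(v^4 - 5*v^3 - 19*v^2 + 65*v + 150) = (v - 3)*(v + 2)^2*(v^3 - 7*v^2 - 5*v + 75) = (v - 5)*(v - 3)*(v + 2)^2*(v^2 - 2*v - 15) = (v - 5)*(v - 3)*(v + 2)^2*(v + 3)*(v - 5)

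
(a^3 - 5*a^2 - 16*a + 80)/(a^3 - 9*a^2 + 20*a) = (a + 4)/a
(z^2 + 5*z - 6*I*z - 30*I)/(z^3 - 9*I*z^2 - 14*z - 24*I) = (z + 5)/(z^2 - 3*I*z + 4)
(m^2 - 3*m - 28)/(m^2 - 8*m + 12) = (m^2 - 3*m - 28)/(m^2 - 8*m + 12)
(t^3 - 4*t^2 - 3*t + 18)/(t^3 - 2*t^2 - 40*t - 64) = (t^2 - 6*t + 9)/(t^2 - 4*t - 32)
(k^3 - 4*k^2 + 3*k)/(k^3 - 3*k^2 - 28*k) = (-k^2 + 4*k - 3)/(-k^2 + 3*k + 28)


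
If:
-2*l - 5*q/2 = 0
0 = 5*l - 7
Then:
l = 7/5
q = -28/25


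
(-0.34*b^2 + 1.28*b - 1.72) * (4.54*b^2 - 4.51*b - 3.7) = -1.5436*b^4 + 7.3446*b^3 - 12.3236*b^2 + 3.0212*b + 6.364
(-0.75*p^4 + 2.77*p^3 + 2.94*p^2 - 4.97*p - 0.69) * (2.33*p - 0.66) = -1.7475*p^5 + 6.9491*p^4 + 5.022*p^3 - 13.5205*p^2 + 1.6725*p + 0.4554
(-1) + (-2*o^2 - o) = -2*o^2 - o - 1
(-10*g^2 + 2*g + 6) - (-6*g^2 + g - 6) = -4*g^2 + g + 12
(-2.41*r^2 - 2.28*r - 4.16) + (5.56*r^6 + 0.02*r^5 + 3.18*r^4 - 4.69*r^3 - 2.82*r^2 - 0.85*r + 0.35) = 5.56*r^6 + 0.02*r^5 + 3.18*r^4 - 4.69*r^3 - 5.23*r^2 - 3.13*r - 3.81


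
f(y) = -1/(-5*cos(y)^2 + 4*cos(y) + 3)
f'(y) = -(-10*sin(y)*cos(y) + 4*sin(y))/(-5*cos(y)^2 + 4*cos(y) + 3)^2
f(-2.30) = 0.53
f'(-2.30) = 2.24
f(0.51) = -0.37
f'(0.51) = 0.32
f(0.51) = -0.37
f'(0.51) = 0.32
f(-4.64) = -0.37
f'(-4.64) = -0.65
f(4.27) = -2.69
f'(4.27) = 54.30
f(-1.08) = -0.26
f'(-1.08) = -0.04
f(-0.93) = -0.28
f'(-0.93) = -0.12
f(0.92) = -0.28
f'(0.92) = 0.13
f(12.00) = -0.36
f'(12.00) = -0.30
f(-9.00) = 0.21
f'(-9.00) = 0.23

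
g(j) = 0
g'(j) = 0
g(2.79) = 0.00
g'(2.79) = 0.00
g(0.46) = 0.00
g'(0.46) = 0.00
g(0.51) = 0.00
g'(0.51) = 0.00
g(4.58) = 0.00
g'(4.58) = 0.00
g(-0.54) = 0.00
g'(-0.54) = 0.00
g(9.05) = 0.00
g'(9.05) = 0.00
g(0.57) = 0.00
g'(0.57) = 0.00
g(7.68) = 0.00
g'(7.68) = 0.00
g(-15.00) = 0.00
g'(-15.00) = 0.00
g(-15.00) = 0.00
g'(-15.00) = 0.00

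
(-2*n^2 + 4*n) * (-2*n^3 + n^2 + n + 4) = 4*n^5 - 10*n^4 + 2*n^3 - 4*n^2 + 16*n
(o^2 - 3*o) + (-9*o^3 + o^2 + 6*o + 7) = -9*o^3 + 2*o^2 + 3*o + 7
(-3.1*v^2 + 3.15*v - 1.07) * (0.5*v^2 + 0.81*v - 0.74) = -1.55*v^4 - 0.936*v^3 + 4.3105*v^2 - 3.1977*v + 0.7918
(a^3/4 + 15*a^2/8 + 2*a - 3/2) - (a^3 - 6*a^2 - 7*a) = -3*a^3/4 + 63*a^2/8 + 9*a - 3/2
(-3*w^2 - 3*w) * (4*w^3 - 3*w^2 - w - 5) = -12*w^5 - 3*w^4 + 12*w^3 + 18*w^2 + 15*w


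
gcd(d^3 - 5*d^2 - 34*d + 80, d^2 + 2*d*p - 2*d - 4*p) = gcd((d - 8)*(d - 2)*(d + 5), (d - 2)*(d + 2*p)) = d - 2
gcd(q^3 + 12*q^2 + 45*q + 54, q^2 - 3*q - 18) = q + 3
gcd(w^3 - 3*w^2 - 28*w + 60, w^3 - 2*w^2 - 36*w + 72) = w^2 - 8*w + 12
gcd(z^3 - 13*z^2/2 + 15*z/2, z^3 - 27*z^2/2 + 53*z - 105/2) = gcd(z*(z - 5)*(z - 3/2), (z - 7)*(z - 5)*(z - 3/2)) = z^2 - 13*z/2 + 15/2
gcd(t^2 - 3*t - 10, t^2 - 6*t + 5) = t - 5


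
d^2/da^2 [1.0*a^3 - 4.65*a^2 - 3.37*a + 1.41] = 6.0*a - 9.3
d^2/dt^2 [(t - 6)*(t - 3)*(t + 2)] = 6*t - 14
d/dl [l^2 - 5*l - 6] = 2*l - 5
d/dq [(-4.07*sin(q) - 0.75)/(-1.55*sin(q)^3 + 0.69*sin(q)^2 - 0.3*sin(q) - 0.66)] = (-12.617*sin(q)^3 - 0.6792*sin(q)^2 + 1.035*sin(q) + 2.4612)*cos(q)/(2.4025*sin(q)^6 - 2.139*sin(q)^5 + 1.4061*sin(q)^4 + 1.632*sin(q)^3 - 0.8208*sin(q)^2 + 0.396*sin(q) + 0.4356)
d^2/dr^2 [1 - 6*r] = 0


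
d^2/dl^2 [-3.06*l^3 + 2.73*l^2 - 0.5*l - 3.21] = 5.46 - 18.36*l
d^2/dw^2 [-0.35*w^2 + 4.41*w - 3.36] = -0.700000000000000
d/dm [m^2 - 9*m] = 2*m - 9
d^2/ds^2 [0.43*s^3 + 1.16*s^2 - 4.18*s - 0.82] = 2.58*s + 2.32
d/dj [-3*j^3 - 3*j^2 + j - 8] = -9*j^2 - 6*j + 1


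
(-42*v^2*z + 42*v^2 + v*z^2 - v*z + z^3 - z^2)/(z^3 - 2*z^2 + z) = (-42*v^2 + v*z + z^2)/(z*(z - 1))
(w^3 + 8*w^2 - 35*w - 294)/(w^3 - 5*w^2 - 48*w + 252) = (w + 7)/(w - 6)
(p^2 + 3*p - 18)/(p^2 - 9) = (p + 6)/(p + 3)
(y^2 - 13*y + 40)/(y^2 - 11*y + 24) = (y - 5)/(y - 3)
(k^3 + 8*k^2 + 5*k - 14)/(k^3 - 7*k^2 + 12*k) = (k^3 + 8*k^2 + 5*k - 14)/(k*(k^2 - 7*k + 12))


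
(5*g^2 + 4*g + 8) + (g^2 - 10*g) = 6*g^2 - 6*g + 8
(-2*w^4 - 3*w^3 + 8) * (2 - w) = 2*w^5 - w^4 - 6*w^3 - 8*w + 16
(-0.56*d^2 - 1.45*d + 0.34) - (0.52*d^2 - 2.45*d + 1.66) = -1.08*d^2 + 1.0*d - 1.32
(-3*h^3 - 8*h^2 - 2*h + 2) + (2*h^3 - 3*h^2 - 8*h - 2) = -h^3 - 11*h^2 - 10*h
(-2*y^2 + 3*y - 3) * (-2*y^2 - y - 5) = 4*y^4 - 4*y^3 + 13*y^2 - 12*y + 15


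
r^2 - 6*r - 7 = (r - 7)*(r + 1)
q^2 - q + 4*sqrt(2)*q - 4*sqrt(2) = (q - 1)*(q + 4*sqrt(2))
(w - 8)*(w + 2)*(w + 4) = w^3 - 2*w^2 - 40*w - 64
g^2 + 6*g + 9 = (g + 3)^2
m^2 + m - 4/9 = (m - 1/3)*(m + 4/3)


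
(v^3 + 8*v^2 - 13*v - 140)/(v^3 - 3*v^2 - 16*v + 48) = (v^2 + 12*v + 35)/(v^2 + v - 12)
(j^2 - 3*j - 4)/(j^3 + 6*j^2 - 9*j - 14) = (j - 4)/(j^2 + 5*j - 14)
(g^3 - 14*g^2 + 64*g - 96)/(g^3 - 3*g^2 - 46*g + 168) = (g - 4)/(g + 7)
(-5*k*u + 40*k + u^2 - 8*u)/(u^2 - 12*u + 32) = (-5*k + u)/(u - 4)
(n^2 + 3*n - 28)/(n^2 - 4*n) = (n + 7)/n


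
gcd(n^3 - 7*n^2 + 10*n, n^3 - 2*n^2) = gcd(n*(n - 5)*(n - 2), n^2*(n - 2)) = n^2 - 2*n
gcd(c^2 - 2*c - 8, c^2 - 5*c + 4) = c - 4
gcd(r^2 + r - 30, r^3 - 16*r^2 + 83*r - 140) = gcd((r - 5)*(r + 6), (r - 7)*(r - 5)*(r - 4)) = r - 5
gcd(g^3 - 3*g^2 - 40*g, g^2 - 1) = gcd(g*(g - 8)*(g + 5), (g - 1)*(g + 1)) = 1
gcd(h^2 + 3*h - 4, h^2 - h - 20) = h + 4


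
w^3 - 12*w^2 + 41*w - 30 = (w - 6)*(w - 5)*(w - 1)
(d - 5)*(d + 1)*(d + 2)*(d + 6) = d^4 + 4*d^3 - 25*d^2 - 88*d - 60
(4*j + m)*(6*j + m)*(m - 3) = 24*j^2*m - 72*j^2 + 10*j*m^2 - 30*j*m + m^3 - 3*m^2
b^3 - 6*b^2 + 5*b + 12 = (b - 4)*(b - 3)*(b + 1)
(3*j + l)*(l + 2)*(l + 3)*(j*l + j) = 3*j^2*l^3 + 18*j^2*l^2 + 33*j^2*l + 18*j^2 + j*l^4 + 6*j*l^3 + 11*j*l^2 + 6*j*l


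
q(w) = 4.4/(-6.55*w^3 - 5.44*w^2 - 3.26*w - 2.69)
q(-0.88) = 10.24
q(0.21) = -1.20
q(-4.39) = 0.01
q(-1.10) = 1.45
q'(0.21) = 2.09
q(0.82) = -0.35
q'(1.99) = 0.07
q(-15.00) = 0.00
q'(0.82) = 0.70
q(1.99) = -0.05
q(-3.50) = 0.02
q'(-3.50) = 0.02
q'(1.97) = 0.07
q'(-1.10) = 7.21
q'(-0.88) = 212.14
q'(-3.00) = 0.04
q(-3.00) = 0.03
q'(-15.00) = 0.00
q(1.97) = -0.05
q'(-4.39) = 0.01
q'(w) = 4.4*(19.65*w^2 + 10.88*w + 3.26)/(-6.55*w^3 - 5.44*w^2 - 3.26*w - 2.69)^2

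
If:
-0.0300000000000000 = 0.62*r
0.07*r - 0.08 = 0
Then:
No Solution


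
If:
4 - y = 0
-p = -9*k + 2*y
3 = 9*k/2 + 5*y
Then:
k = -34/9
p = -42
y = 4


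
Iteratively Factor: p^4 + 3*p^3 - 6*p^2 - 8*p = (p - 2)*(p^3 + 5*p^2 + 4*p) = (p - 2)*(p + 4)*(p^2 + p) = (p - 2)*(p + 1)*(p + 4)*(p)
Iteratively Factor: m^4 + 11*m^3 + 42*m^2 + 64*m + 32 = (m + 2)*(m^3 + 9*m^2 + 24*m + 16) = (m + 2)*(m + 4)*(m^2 + 5*m + 4) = (m + 1)*(m + 2)*(m + 4)*(m + 4)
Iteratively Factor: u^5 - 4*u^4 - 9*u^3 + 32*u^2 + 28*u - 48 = (u - 3)*(u^4 - u^3 - 12*u^2 - 4*u + 16) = (u - 3)*(u + 2)*(u^3 - 3*u^2 - 6*u + 8) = (u - 3)*(u + 2)^2*(u^2 - 5*u + 4) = (u - 4)*(u - 3)*(u + 2)^2*(u - 1)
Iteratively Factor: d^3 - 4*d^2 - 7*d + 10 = (d - 5)*(d^2 + d - 2) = (d - 5)*(d + 2)*(d - 1)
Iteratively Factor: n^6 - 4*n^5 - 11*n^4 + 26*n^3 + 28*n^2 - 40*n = (n)*(n^5 - 4*n^4 - 11*n^3 + 26*n^2 + 28*n - 40) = n*(n + 2)*(n^4 - 6*n^3 + n^2 + 24*n - 20) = n*(n - 1)*(n + 2)*(n^3 - 5*n^2 - 4*n + 20) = n*(n - 2)*(n - 1)*(n + 2)*(n^2 - 3*n - 10) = n*(n - 2)*(n - 1)*(n + 2)^2*(n - 5)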